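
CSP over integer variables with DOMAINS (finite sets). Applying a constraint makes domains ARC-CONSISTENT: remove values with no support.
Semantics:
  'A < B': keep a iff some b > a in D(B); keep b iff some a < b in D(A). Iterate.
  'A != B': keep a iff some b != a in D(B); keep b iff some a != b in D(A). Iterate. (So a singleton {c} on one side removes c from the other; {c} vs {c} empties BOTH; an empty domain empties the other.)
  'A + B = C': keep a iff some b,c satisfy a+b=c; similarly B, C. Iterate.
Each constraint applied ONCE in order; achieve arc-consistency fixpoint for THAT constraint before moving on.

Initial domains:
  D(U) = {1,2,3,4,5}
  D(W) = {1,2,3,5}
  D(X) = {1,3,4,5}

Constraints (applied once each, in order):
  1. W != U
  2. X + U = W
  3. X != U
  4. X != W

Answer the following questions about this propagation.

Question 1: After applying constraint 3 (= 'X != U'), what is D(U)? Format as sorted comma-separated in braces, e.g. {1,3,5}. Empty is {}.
Answer: {1,2,4}

Derivation:
Constraint 1 (W != U) on D(W)={1,2,3,5} D(U)={1,2,3,4,5}: no change
Constraint 2 (X + U = W) on D(X)={1,3,4,5} D(U)={1,2,3,4,5} D(W)={1,2,3,5}: X {1,3,4,5}->{1,3,4}; U {1,2,3,4,5}->{1,2,4}; W {1,2,3,5}->{2,3,5}
Constraint 3 (X != U) on D(X)={1,3,4} D(U)={1,2,4}: no change
So after constraint 3: D(U) = {1,2,4}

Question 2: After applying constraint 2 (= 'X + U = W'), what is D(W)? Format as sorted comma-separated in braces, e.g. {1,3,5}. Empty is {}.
Answer: {2,3,5}

Derivation:
Constraint 1 (W != U) on D(W)={1,2,3,5} D(U)={1,2,3,4,5}: no change
Constraint 2 (X + U = W) on D(X)={1,3,4,5} D(U)={1,2,3,4,5} D(W)={1,2,3,5}: X {1,3,4,5}->{1,3,4}; U {1,2,3,4,5}->{1,2,4}; W {1,2,3,5}->{2,3,5}
So after constraint 2: D(W) = {2,3,5}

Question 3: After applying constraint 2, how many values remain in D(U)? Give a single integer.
Answer: 3

Derivation:
Constraint 1 (W != U) on D(W)={1,2,3,5} D(U)={1,2,3,4,5}: no change
Constraint 2 (X + U = W) on D(X)={1,3,4,5} D(U)={1,2,3,4,5} D(W)={1,2,3,5}: X {1,3,4,5}->{1,3,4}; U {1,2,3,4,5}->{1,2,4}; W {1,2,3,5}->{2,3,5}
So after constraint 2: D(U)={1,2,4}, size = 3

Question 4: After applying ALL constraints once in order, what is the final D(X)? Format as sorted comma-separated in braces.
Answer: {1,3,4}

Derivation:
Constraint 1 (W != U) on D(W)={1,2,3,5} D(U)={1,2,3,4,5}: no change
Constraint 2 (X + U = W) on D(X)={1,3,4,5} D(U)={1,2,3,4,5} D(W)={1,2,3,5}: X {1,3,4,5}->{1,3,4}; U {1,2,3,4,5}->{1,2,4}; W {1,2,3,5}->{2,3,5}
Constraint 3 (X != U) on D(X)={1,3,4} D(U)={1,2,4}: no change
Constraint 4 (X != W) on D(X)={1,3,4} D(W)={2,3,5}: no change
So after all 4 constraints: D(X) = {1,3,4}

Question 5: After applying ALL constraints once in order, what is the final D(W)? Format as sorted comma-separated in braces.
Answer: {2,3,5}

Derivation:
Constraint 1 (W != U) on D(W)={1,2,3,5} D(U)={1,2,3,4,5}: no change
Constraint 2 (X + U = W) on D(X)={1,3,4,5} D(U)={1,2,3,4,5} D(W)={1,2,3,5}: X {1,3,4,5}->{1,3,4}; U {1,2,3,4,5}->{1,2,4}; W {1,2,3,5}->{2,3,5}
Constraint 3 (X != U) on D(X)={1,3,4} D(U)={1,2,4}: no change
Constraint 4 (X != W) on D(X)={1,3,4} D(W)={2,3,5}: no change
So after all 4 constraints: D(W) = {2,3,5}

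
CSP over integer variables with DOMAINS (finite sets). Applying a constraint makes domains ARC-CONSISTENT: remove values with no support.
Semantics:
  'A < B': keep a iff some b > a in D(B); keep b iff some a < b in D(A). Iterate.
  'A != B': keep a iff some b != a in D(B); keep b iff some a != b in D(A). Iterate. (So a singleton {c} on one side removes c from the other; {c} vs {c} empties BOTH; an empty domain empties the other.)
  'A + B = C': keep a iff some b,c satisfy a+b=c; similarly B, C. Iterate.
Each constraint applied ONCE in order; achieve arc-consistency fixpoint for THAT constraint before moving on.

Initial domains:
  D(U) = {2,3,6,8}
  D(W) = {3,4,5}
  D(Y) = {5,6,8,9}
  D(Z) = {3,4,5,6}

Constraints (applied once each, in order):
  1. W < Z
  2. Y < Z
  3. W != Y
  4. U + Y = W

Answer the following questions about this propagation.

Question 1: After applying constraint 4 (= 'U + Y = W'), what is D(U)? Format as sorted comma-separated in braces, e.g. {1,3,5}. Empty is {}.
Answer: {}

Derivation:
Constraint 1 (W < Z) on D(W)={3,4,5} D(Z)={3,4,5,6}: Z {3,4,5,6}->{4,5,6}
Constraint 2 (Y < Z) on D(Y)={5,6,8,9} D(Z)={4,5,6}: Y {5,6,8,9}->{5}; Z {4,5,6}->{6}
Constraint 3 (W != Y) on D(W)={3,4,5} D(Y)={5}: W {3,4,5}->{3,4}
Constraint 4 (U + Y = W) on D(U)={2,3,6,8} D(Y)={5} D(W)={3,4}: U {2,3,6,8}->{}; Y {5}->{}; W {3,4}->{}
So after constraint 4: D(U) = {}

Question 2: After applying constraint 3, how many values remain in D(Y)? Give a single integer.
Answer: 1

Derivation:
Constraint 1 (W < Z) on D(W)={3,4,5} D(Z)={3,4,5,6}: Z {3,4,5,6}->{4,5,6}
Constraint 2 (Y < Z) on D(Y)={5,6,8,9} D(Z)={4,5,6}: Y {5,6,8,9}->{5}; Z {4,5,6}->{6}
Constraint 3 (W != Y) on D(W)={3,4,5} D(Y)={5}: W {3,4,5}->{3,4}
So after constraint 3: D(Y)={5}, size = 1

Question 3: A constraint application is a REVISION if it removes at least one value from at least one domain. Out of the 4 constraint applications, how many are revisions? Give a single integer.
Answer: 4

Derivation:
Constraint 1 (W < Z) on D(W)={3,4,5} D(Z)={3,4,5,6}: Z {3,4,5,6}->{4,5,6} => REVISION
Constraint 2 (Y < Z) on D(Y)={5,6,8,9} D(Z)={4,5,6}: Y {5,6,8,9}->{5}; Z {4,5,6}->{6} => REVISION
Constraint 3 (W != Y) on D(W)={3,4,5} D(Y)={5}: W {3,4,5}->{3,4} => REVISION
Constraint 4 (U + Y = W) on D(U)={2,3,6,8} D(Y)={5} D(W)={3,4}: U {2,3,6,8}->{}; Y {5}->{}; W {3,4}->{} => REVISION
Total revisions = 4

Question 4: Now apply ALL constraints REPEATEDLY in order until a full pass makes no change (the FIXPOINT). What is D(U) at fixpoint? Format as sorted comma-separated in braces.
Answer: {}

Derivation:
pass 0 (initial): D(U)={2,3,6,8}
pass 1: U {2,3,6,8}->{}; W {3,4,5}->{}; Y {5,6,8,9}->{}; Z {3,4,5,6}->{6}
pass 2: Z {6}->{}
pass 3: no change
Fixpoint after 3 passes: D(U) = {}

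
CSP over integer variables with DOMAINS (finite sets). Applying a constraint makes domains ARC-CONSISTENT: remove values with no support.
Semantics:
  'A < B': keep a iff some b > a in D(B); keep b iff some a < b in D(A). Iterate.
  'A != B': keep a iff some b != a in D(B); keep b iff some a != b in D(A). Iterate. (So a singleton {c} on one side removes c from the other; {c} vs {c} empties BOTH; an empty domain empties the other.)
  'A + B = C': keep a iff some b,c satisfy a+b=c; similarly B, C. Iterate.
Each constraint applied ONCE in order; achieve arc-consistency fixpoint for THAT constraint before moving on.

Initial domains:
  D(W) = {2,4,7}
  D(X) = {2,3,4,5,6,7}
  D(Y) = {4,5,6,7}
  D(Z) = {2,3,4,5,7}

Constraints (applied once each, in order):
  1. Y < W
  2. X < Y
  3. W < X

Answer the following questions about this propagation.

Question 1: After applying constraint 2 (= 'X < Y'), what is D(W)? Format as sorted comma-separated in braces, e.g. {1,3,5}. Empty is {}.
Answer: {7}

Derivation:
Constraint 1 (Y < W) on D(Y)={4,5,6,7} D(W)={2,4,7}: Y {4,5,6,7}->{4,5,6}; W {2,4,7}->{7}
Constraint 2 (X < Y) on D(X)={2,3,4,5,6,7} D(Y)={4,5,6}: X {2,3,4,5,6,7}->{2,3,4,5}
So after constraint 2: D(W) = {7}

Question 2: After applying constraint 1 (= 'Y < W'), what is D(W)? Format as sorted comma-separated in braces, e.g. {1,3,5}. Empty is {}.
Constraint 1 (Y < W) on D(Y)={4,5,6,7} D(W)={2,4,7}: Y {4,5,6,7}->{4,5,6}; W {2,4,7}->{7}
So after constraint 1: D(W) = {7}

Answer: {7}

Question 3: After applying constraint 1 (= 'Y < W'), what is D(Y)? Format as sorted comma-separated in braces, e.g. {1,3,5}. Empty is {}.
Constraint 1 (Y < W) on D(Y)={4,5,6,7} D(W)={2,4,7}: Y {4,5,6,7}->{4,5,6}; W {2,4,7}->{7}
So after constraint 1: D(Y) = {4,5,6}

Answer: {4,5,6}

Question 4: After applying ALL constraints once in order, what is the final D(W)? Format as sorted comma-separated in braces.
Constraint 1 (Y < W) on D(Y)={4,5,6,7} D(W)={2,4,7}: Y {4,5,6,7}->{4,5,6}; W {2,4,7}->{7}
Constraint 2 (X < Y) on D(X)={2,3,4,5,6,7} D(Y)={4,5,6}: X {2,3,4,5,6,7}->{2,3,4,5}
Constraint 3 (W < X) on D(W)={7} D(X)={2,3,4,5}: W {7}->{}; X {2,3,4,5}->{}
So after all 3 constraints: D(W) = {}

Answer: {}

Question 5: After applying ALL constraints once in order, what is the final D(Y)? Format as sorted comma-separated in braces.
Constraint 1 (Y < W) on D(Y)={4,5,6,7} D(W)={2,4,7}: Y {4,5,6,7}->{4,5,6}; W {2,4,7}->{7}
Constraint 2 (X < Y) on D(X)={2,3,4,5,6,7} D(Y)={4,5,6}: X {2,3,4,5,6,7}->{2,3,4,5}
Constraint 3 (W < X) on D(W)={7} D(X)={2,3,4,5}: W {7}->{}; X {2,3,4,5}->{}
So after all 3 constraints: D(Y) = {4,5,6}

Answer: {4,5,6}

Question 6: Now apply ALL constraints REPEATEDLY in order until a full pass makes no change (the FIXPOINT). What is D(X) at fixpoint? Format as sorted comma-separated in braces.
Answer: {}

Derivation:
pass 0 (initial): D(X)={2,3,4,5,6,7}
pass 1: W {2,4,7}->{}; X {2,3,4,5,6,7}->{}; Y {4,5,6,7}->{4,5,6}
pass 2: Y {4,5,6}->{}
pass 3: no change
Fixpoint after 3 passes: D(X) = {}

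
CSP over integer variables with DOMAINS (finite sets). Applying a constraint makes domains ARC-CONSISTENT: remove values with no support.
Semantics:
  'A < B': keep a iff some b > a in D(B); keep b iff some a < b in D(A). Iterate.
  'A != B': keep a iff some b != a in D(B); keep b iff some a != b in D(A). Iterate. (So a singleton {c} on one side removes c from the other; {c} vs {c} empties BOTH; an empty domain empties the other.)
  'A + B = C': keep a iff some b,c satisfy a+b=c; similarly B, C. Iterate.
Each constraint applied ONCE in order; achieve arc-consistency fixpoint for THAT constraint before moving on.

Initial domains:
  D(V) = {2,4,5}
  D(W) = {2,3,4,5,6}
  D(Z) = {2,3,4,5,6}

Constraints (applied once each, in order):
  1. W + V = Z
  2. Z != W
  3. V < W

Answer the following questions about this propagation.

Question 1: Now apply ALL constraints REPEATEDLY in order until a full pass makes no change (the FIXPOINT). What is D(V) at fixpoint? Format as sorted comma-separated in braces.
Answer: {2}

Derivation:
pass 0 (initial): D(V)={2,4,5}
pass 1: V {2,4,5}->{2}; W {2,3,4,5,6}->{3,4}; Z {2,3,4,5,6}->{4,5,6}
pass 2: Z {4,5,6}->{5,6}
pass 3: no change
Fixpoint after 3 passes: D(V) = {2}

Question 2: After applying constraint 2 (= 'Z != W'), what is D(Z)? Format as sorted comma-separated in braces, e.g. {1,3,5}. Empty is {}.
Constraint 1 (W + V = Z) on D(W)={2,3,4,5,6} D(V)={2,4,5} D(Z)={2,3,4,5,6}: W {2,3,4,5,6}->{2,3,4}; V {2,4,5}->{2,4}; Z {2,3,4,5,6}->{4,5,6}
Constraint 2 (Z != W) on D(Z)={4,5,6} D(W)={2,3,4}: no change
So after constraint 2: D(Z) = {4,5,6}

Answer: {4,5,6}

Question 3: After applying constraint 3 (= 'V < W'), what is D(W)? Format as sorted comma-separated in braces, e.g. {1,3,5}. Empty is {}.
Constraint 1 (W + V = Z) on D(W)={2,3,4,5,6} D(V)={2,4,5} D(Z)={2,3,4,5,6}: W {2,3,4,5,6}->{2,3,4}; V {2,4,5}->{2,4}; Z {2,3,4,5,6}->{4,5,6}
Constraint 2 (Z != W) on D(Z)={4,5,6} D(W)={2,3,4}: no change
Constraint 3 (V < W) on D(V)={2,4} D(W)={2,3,4}: V {2,4}->{2}; W {2,3,4}->{3,4}
So after constraint 3: D(W) = {3,4}

Answer: {3,4}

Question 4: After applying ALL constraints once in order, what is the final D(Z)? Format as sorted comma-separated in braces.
Constraint 1 (W + V = Z) on D(W)={2,3,4,5,6} D(V)={2,4,5} D(Z)={2,3,4,5,6}: W {2,3,4,5,6}->{2,3,4}; V {2,4,5}->{2,4}; Z {2,3,4,5,6}->{4,5,6}
Constraint 2 (Z != W) on D(Z)={4,5,6} D(W)={2,3,4}: no change
Constraint 3 (V < W) on D(V)={2,4} D(W)={2,3,4}: V {2,4}->{2}; W {2,3,4}->{3,4}
So after all 3 constraints: D(Z) = {4,5,6}

Answer: {4,5,6}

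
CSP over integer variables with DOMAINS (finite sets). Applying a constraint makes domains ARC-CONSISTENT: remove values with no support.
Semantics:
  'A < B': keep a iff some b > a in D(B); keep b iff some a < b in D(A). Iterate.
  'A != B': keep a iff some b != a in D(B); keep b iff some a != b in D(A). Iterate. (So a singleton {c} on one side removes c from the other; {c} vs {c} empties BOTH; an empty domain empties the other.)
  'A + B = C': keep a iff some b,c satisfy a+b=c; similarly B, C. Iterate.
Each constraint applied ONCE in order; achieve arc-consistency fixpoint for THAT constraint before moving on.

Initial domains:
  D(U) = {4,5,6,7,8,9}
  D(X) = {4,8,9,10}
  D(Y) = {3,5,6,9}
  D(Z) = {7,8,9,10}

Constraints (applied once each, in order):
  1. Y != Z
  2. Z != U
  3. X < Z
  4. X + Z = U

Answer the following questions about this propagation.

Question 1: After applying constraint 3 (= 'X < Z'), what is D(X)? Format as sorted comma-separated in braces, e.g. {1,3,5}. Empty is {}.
Constraint 1 (Y != Z) on D(Y)={3,5,6,9} D(Z)={7,8,9,10}: no change
Constraint 2 (Z != U) on D(Z)={7,8,9,10} D(U)={4,5,6,7,8,9}: no change
Constraint 3 (X < Z) on D(X)={4,8,9,10} D(Z)={7,8,9,10}: X {4,8,9,10}->{4,8,9}
So after constraint 3: D(X) = {4,8,9}

Answer: {4,8,9}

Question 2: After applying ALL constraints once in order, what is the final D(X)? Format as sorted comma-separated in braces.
Answer: {}

Derivation:
Constraint 1 (Y != Z) on D(Y)={3,5,6,9} D(Z)={7,8,9,10}: no change
Constraint 2 (Z != U) on D(Z)={7,8,9,10} D(U)={4,5,6,7,8,9}: no change
Constraint 3 (X < Z) on D(X)={4,8,9,10} D(Z)={7,8,9,10}: X {4,8,9,10}->{4,8,9}
Constraint 4 (X + Z = U) on D(X)={4,8,9} D(Z)={7,8,9,10} D(U)={4,5,6,7,8,9}: X {4,8,9}->{}; Z {7,8,9,10}->{}; U {4,5,6,7,8,9}->{}
So after all 4 constraints: D(X) = {}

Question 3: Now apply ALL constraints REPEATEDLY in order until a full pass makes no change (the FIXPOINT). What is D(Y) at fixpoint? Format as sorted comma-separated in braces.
pass 0 (initial): D(Y)={3,5,6,9}
pass 1: U {4,5,6,7,8,9}->{}; X {4,8,9,10}->{}; Z {7,8,9,10}->{}
pass 2: Y {3,5,6,9}->{}
pass 3: no change
Fixpoint after 3 passes: D(Y) = {}

Answer: {}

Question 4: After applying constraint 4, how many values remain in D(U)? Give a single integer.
Constraint 1 (Y != Z) on D(Y)={3,5,6,9} D(Z)={7,8,9,10}: no change
Constraint 2 (Z != U) on D(Z)={7,8,9,10} D(U)={4,5,6,7,8,9}: no change
Constraint 3 (X < Z) on D(X)={4,8,9,10} D(Z)={7,8,9,10}: X {4,8,9,10}->{4,8,9}
Constraint 4 (X + Z = U) on D(X)={4,8,9} D(Z)={7,8,9,10} D(U)={4,5,6,7,8,9}: X {4,8,9}->{}; Z {7,8,9,10}->{}; U {4,5,6,7,8,9}->{}
So after constraint 4: D(U)={}, size = 0

Answer: 0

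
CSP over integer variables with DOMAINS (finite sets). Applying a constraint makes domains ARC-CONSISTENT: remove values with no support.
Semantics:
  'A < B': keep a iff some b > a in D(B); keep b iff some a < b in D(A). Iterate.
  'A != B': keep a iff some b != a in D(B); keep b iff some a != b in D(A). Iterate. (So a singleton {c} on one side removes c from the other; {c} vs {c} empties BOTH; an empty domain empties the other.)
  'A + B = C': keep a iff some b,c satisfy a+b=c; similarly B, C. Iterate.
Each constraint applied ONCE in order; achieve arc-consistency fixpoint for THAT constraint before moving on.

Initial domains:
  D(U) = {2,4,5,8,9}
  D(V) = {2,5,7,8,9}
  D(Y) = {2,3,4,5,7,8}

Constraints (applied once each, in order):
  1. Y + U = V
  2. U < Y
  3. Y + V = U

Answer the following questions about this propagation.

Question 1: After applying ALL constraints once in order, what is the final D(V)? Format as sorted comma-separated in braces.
Answer: {}

Derivation:
Constraint 1 (Y + U = V) on D(Y)={2,3,4,5,7,8} D(U)={2,4,5,8,9} D(V)={2,5,7,8,9}: Y {2,3,4,5,7,8}->{2,3,4,5,7}; U {2,4,5,8,9}->{2,4,5}; V {2,5,7,8,9}->{5,7,8,9}
Constraint 2 (U < Y) on D(U)={2,4,5} D(Y)={2,3,4,5,7}: Y {2,3,4,5,7}->{3,4,5,7}
Constraint 3 (Y + V = U) on D(Y)={3,4,5,7} D(V)={5,7,8,9} D(U)={2,4,5}: Y {3,4,5,7}->{}; V {5,7,8,9}->{}; U {2,4,5}->{}
So after all 3 constraints: D(V) = {}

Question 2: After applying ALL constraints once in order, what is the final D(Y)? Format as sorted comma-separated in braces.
Answer: {}

Derivation:
Constraint 1 (Y + U = V) on D(Y)={2,3,4,5,7,8} D(U)={2,4,5,8,9} D(V)={2,5,7,8,9}: Y {2,3,4,5,7,8}->{2,3,4,5,7}; U {2,4,5,8,9}->{2,4,5}; V {2,5,7,8,9}->{5,7,8,9}
Constraint 2 (U < Y) on D(U)={2,4,5} D(Y)={2,3,4,5,7}: Y {2,3,4,5,7}->{3,4,5,7}
Constraint 3 (Y + V = U) on D(Y)={3,4,5,7} D(V)={5,7,8,9} D(U)={2,4,5}: Y {3,4,5,7}->{}; V {5,7,8,9}->{}; U {2,4,5}->{}
So after all 3 constraints: D(Y) = {}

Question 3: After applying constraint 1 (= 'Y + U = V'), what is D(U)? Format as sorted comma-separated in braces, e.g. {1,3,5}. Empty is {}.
Constraint 1 (Y + U = V) on D(Y)={2,3,4,5,7,8} D(U)={2,4,5,8,9} D(V)={2,5,7,8,9}: Y {2,3,4,5,7,8}->{2,3,4,5,7}; U {2,4,5,8,9}->{2,4,5}; V {2,5,7,8,9}->{5,7,8,9}
So after constraint 1: D(U) = {2,4,5}

Answer: {2,4,5}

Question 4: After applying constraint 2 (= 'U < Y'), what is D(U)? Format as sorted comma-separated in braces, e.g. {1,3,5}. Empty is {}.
Answer: {2,4,5}

Derivation:
Constraint 1 (Y + U = V) on D(Y)={2,3,4,5,7,8} D(U)={2,4,5,8,9} D(V)={2,5,7,8,9}: Y {2,3,4,5,7,8}->{2,3,4,5,7}; U {2,4,5,8,9}->{2,4,5}; V {2,5,7,8,9}->{5,7,8,9}
Constraint 2 (U < Y) on D(U)={2,4,5} D(Y)={2,3,4,5,7}: Y {2,3,4,5,7}->{3,4,5,7}
So after constraint 2: D(U) = {2,4,5}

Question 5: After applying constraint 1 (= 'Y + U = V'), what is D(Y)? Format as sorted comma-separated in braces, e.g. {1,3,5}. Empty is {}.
Constraint 1 (Y + U = V) on D(Y)={2,3,4,5,7,8} D(U)={2,4,5,8,9} D(V)={2,5,7,8,9}: Y {2,3,4,5,7,8}->{2,3,4,5,7}; U {2,4,5,8,9}->{2,4,5}; V {2,5,7,8,9}->{5,7,8,9}
So after constraint 1: D(Y) = {2,3,4,5,7}

Answer: {2,3,4,5,7}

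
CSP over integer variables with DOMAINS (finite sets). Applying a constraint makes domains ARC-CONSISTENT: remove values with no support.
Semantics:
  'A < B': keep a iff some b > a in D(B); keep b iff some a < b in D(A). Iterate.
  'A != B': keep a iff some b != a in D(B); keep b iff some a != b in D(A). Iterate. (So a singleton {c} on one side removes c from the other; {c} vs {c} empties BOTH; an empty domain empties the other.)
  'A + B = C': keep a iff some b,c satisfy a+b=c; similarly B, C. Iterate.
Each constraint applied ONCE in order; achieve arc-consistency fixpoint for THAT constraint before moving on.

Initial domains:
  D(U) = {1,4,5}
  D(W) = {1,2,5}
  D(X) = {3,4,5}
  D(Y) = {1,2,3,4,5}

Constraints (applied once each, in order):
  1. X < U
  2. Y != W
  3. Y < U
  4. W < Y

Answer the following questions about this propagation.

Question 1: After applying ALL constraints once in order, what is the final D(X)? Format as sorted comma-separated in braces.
Answer: {3,4}

Derivation:
Constraint 1 (X < U) on D(X)={3,4,5} D(U)={1,4,5}: X {3,4,5}->{3,4}; U {1,4,5}->{4,5}
Constraint 2 (Y != W) on D(Y)={1,2,3,4,5} D(W)={1,2,5}: no change
Constraint 3 (Y < U) on D(Y)={1,2,3,4,5} D(U)={4,5}: Y {1,2,3,4,5}->{1,2,3,4}
Constraint 4 (W < Y) on D(W)={1,2,5} D(Y)={1,2,3,4}: W {1,2,5}->{1,2}; Y {1,2,3,4}->{2,3,4}
So after all 4 constraints: D(X) = {3,4}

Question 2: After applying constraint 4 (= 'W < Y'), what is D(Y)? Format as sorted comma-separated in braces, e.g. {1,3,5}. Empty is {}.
Constraint 1 (X < U) on D(X)={3,4,5} D(U)={1,4,5}: X {3,4,5}->{3,4}; U {1,4,5}->{4,5}
Constraint 2 (Y != W) on D(Y)={1,2,3,4,5} D(W)={1,2,5}: no change
Constraint 3 (Y < U) on D(Y)={1,2,3,4,5} D(U)={4,5}: Y {1,2,3,4,5}->{1,2,3,4}
Constraint 4 (W < Y) on D(W)={1,2,5} D(Y)={1,2,3,4}: W {1,2,5}->{1,2}; Y {1,2,3,4}->{2,3,4}
So after constraint 4: D(Y) = {2,3,4}

Answer: {2,3,4}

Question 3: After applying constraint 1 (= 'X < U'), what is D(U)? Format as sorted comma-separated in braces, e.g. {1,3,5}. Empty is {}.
Answer: {4,5}

Derivation:
Constraint 1 (X < U) on D(X)={3,4,5} D(U)={1,4,5}: X {3,4,5}->{3,4}; U {1,4,5}->{4,5}
So after constraint 1: D(U) = {4,5}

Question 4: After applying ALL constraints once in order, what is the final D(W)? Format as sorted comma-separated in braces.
Constraint 1 (X < U) on D(X)={3,4,5} D(U)={1,4,5}: X {3,4,5}->{3,4}; U {1,4,5}->{4,5}
Constraint 2 (Y != W) on D(Y)={1,2,3,4,5} D(W)={1,2,5}: no change
Constraint 3 (Y < U) on D(Y)={1,2,3,4,5} D(U)={4,5}: Y {1,2,3,4,5}->{1,2,3,4}
Constraint 4 (W < Y) on D(W)={1,2,5} D(Y)={1,2,3,4}: W {1,2,5}->{1,2}; Y {1,2,3,4}->{2,3,4}
So after all 4 constraints: D(W) = {1,2}

Answer: {1,2}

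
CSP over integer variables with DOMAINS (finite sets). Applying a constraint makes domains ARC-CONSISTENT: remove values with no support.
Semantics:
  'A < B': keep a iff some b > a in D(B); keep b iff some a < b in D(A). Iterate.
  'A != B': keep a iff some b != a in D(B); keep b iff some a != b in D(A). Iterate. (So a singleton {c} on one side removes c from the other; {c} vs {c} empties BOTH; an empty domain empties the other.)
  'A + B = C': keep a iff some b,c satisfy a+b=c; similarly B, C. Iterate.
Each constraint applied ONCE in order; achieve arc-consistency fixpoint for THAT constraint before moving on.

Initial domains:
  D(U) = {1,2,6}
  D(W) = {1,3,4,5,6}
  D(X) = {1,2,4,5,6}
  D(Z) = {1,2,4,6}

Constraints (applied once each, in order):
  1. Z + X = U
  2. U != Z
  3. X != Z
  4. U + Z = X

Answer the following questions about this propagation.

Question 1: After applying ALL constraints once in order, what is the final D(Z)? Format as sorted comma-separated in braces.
Constraint 1 (Z + X = U) on D(Z)={1,2,4,6} D(X)={1,2,4,5,6} D(U)={1,2,6}: Z {1,2,4,6}->{1,2,4}; X {1,2,4,5,6}->{1,2,4,5}; U {1,2,6}->{2,6}
Constraint 2 (U != Z) on D(U)={2,6} D(Z)={1,2,4}: no change
Constraint 3 (X != Z) on D(X)={1,2,4,5} D(Z)={1,2,4}: no change
Constraint 4 (U + Z = X) on D(U)={2,6} D(Z)={1,2,4} D(X)={1,2,4,5}: U {2,6}->{2}; Z {1,2,4}->{2}; X {1,2,4,5}->{4}
So after all 4 constraints: D(Z) = {2}

Answer: {2}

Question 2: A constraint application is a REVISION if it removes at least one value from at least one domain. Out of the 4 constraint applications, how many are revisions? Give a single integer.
Answer: 2

Derivation:
Constraint 1 (Z + X = U) on D(Z)={1,2,4,6} D(X)={1,2,4,5,6} D(U)={1,2,6}: Z {1,2,4,6}->{1,2,4}; X {1,2,4,5,6}->{1,2,4,5}; U {1,2,6}->{2,6} => REVISION
Constraint 2 (U != Z) on D(U)={2,6} D(Z)={1,2,4}: no change => not a revision
Constraint 3 (X != Z) on D(X)={1,2,4,5} D(Z)={1,2,4}: no change => not a revision
Constraint 4 (U + Z = X) on D(U)={2,6} D(Z)={1,2,4} D(X)={1,2,4,5}: U {2,6}->{2}; Z {1,2,4}->{2}; X {1,2,4,5}->{4} => REVISION
Total revisions = 2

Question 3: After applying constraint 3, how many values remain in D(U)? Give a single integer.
Constraint 1 (Z + X = U) on D(Z)={1,2,4,6} D(X)={1,2,4,5,6} D(U)={1,2,6}: Z {1,2,4,6}->{1,2,4}; X {1,2,4,5,6}->{1,2,4,5}; U {1,2,6}->{2,6}
Constraint 2 (U != Z) on D(U)={2,6} D(Z)={1,2,4}: no change
Constraint 3 (X != Z) on D(X)={1,2,4,5} D(Z)={1,2,4}: no change
So after constraint 3: D(U)={2,6}, size = 2

Answer: 2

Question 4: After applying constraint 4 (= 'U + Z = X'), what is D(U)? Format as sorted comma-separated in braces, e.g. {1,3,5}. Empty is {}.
Answer: {2}

Derivation:
Constraint 1 (Z + X = U) on D(Z)={1,2,4,6} D(X)={1,2,4,5,6} D(U)={1,2,6}: Z {1,2,4,6}->{1,2,4}; X {1,2,4,5,6}->{1,2,4,5}; U {1,2,6}->{2,6}
Constraint 2 (U != Z) on D(U)={2,6} D(Z)={1,2,4}: no change
Constraint 3 (X != Z) on D(X)={1,2,4,5} D(Z)={1,2,4}: no change
Constraint 4 (U + Z = X) on D(U)={2,6} D(Z)={1,2,4} D(X)={1,2,4,5}: U {2,6}->{2}; Z {1,2,4}->{2}; X {1,2,4,5}->{4}
So after constraint 4: D(U) = {2}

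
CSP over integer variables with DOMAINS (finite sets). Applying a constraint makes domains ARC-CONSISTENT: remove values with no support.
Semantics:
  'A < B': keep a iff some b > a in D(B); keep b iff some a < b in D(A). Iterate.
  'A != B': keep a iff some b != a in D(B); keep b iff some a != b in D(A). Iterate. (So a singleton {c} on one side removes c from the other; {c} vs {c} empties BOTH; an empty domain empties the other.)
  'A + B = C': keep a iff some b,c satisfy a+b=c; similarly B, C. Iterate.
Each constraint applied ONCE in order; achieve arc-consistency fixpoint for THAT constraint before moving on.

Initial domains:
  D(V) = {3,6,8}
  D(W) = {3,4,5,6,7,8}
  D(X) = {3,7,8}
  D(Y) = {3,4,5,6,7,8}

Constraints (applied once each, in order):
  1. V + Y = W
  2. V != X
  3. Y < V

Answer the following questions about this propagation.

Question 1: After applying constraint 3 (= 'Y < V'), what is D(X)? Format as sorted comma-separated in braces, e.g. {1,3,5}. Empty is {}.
Answer: {7,8}

Derivation:
Constraint 1 (V + Y = W) on D(V)={3,6,8} D(Y)={3,4,5,6,7,8} D(W)={3,4,5,6,7,8}: V {3,6,8}->{3}; Y {3,4,5,6,7,8}->{3,4,5}; W {3,4,5,6,7,8}->{6,7,8}
Constraint 2 (V != X) on D(V)={3} D(X)={3,7,8}: X {3,7,8}->{7,8}
Constraint 3 (Y < V) on D(Y)={3,4,5} D(V)={3}: Y {3,4,5}->{}; V {3}->{}
So after constraint 3: D(X) = {7,8}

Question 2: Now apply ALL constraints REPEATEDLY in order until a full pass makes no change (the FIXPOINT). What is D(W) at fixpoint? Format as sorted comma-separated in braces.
pass 0 (initial): D(W)={3,4,5,6,7,8}
pass 1: V {3,6,8}->{}; W {3,4,5,6,7,8}->{6,7,8}; X {3,7,8}->{7,8}; Y {3,4,5,6,7,8}->{}
pass 2: W {6,7,8}->{}; X {7,8}->{}
pass 3: no change
Fixpoint after 3 passes: D(W) = {}

Answer: {}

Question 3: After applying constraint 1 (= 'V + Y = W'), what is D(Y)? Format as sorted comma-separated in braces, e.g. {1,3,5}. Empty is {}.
Constraint 1 (V + Y = W) on D(V)={3,6,8} D(Y)={3,4,5,6,7,8} D(W)={3,4,5,6,7,8}: V {3,6,8}->{3}; Y {3,4,5,6,7,8}->{3,4,5}; W {3,4,5,6,7,8}->{6,7,8}
So after constraint 1: D(Y) = {3,4,5}

Answer: {3,4,5}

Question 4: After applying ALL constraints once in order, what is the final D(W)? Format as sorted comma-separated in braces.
Answer: {6,7,8}

Derivation:
Constraint 1 (V + Y = W) on D(V)={3,6,8} D(Y)={3,4,5,6,7,8} D(W)={3,4,5,6,7,8}: V {3,6,8}->{3}; Y {3,4,5,6,7,8}->{3,4,5}; W {3,4,5,6,7,8}->{6,7,8}
Constraint 2 (V != X) on D(V)={3} D(X)={3,7,8}: X {3,7,8}->{7,8}
Constraint 3 (Y < V) on D(Y)={3,4,5} D(V)={3}: Y {3,4,5}->{}; V {3}->{}
So after all 3 constraints: D(W) = {6,7,8}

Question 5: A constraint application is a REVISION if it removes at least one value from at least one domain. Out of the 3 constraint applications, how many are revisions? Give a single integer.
Answer: 3

Derivation:
Constraint 1 (V + Y = W) on D(V)={3,6,8} D(Y)={3,4,5,6,7,8} D(W)={3,4,5,6,7,8}: V {3,6,8}->{3}; Y {3,4,5,6,7,8}->{3,4,5}; W {3,4,5,6,7,8}->{6,7,8} => REVISION
Constraint 2 (V != X) on D(V)={3} D(X)={3,7,8}: X {3,7,8}->{7,8} => REVISION
Constraint 3 (Y < V) on D(Y)={3,4,5} D(V)={3}: Y {3,4,5}->{}; V {3}->{} => REVISION
Total revisions = 3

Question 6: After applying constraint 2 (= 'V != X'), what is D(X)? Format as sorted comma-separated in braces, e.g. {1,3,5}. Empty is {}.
Constraint 1 (V + Y = W) on D(V)={3,6,8} D(Y)={3,4,5,6,7,8} D(W)={3,4,5,6,7,8}: V {3,6,8}->{3}; Y {3,4,5,6,7,8}->{3,4,5}; W {3,4,5,6,7,8}->{6,7,8}
Constraint 2 (V != X) on D(V)={3} D(X)={3,7,8}: X {3,7,8}->{7,8}
So after constraint 2: D(X) = {7,8}

Answer: {7,8}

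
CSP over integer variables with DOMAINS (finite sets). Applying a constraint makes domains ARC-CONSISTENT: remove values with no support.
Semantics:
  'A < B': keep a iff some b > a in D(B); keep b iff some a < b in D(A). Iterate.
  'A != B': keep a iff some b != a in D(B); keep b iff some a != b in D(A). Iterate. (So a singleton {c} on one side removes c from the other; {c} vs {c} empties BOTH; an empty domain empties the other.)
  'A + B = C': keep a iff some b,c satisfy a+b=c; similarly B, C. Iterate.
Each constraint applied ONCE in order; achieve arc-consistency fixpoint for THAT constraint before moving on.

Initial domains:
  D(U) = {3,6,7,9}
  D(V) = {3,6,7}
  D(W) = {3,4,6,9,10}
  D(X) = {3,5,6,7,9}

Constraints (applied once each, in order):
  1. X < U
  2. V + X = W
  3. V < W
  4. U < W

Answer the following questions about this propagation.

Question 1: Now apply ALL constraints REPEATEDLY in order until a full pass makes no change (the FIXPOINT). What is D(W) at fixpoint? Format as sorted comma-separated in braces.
Answer: {9,10}

Derivation:
pass 0 (initial): D(W)={3,4,6,9,10}
pass 1: U {3,6,7,9}->{6,7,9}; W {3,4,6,9,10}->{9,10}; X {3,5,6,7,9}->{3,6,7}
pass 2: no change
Fixpoint after 2 passes: D(W) = {9,10}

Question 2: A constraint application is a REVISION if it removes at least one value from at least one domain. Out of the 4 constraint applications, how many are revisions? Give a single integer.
Constraint 1 (X < U) on D(X)={3,5,6,7,9} D(U)={3,6,7,9}: X {3,5,6,7,9}->{3,5,6,7}; U {3,6,7,9}->{6,7,9} => REVISION
Constraint 2 (V + X = W) on D(V)={3,6,7} D(X)={3,5,6,7} D(W)={3,4,6,9,10}: X {3,5,6,7}->{3,6,7}; W {3,4,6,9,10}->{6,9,10} => REVISION
Constraint 3 (V < W) on D(V)={3,6,7} D(W)={6,9,10}: no change => not a revision
Constraint 4 (U < W) on D(U)={6,7,9} D(W)={6,9,10}: W {6,9,10}->{9,10} => REVISION
Total revisions = 3

Answer: 3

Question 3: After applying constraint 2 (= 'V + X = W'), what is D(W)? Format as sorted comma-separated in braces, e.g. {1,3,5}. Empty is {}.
Answer: {6,9,10}

Derivation:
Constraint 1 (X < U) on D(X)={3,5,6,7,9} D(U)={3,6,7,9}: X {3,5,6,7,9}->{3,5,6,7}; U {3,6,7,9}->{6,7,9}
Constraint 2 (V + X = W) on D(V)={3,6,7} D(X)={3,5,6,7} D(W)={3,4,6,9,10}: X {3,5,6,7}->{3,6,7}; W {3,4,6,9,10}->{6,9,10}
So after constraint 2: D(W) = {6,9,10}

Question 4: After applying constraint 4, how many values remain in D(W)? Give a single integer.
Constraint 1 (X < U) on D(X)={3,5,6,7,9} D(U)={3,6,7,9}: X {3,5,6,7,9}->{3,5,6,7}; U {3,6,7,9}->{6,7,9}
Constraint 2 (V + X = W) on D(V)={3,6,7} D(X)={3,5,6,7} D(W)={3,4,6,9,10}: X {3,5,6,7}->{3,6,7}; W {3,4,6,9,10}->{6,9,10}
Constraint 3 (V < W) on D(V)={3,6,7} D(W)={6,9,10}: no change
Constraint 4 (U < W) on D(U)={6,7,9} D(W)={6,9,10}: W {6,9,10}->{9,10}
So after constraint 4: D(W)={9,10}, size = 2

Answer: 2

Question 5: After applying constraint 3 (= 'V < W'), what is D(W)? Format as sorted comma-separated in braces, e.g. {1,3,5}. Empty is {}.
Constraint 1 (X < U) on D(X)={3,5,6,7,9} D(U)={3,6,7,9}: X {3,5,6,7,9}->{3,5,6,7}; U {3,6,7,9}->{6,7,9}
Constraint 2 (V + X = W) on D(V)={3,6,7} D(X)={3,5,6,7} D(W)={3,4,6,9,10}: X {3,5,6,7}->{3,6,7}; W {3,4,6,9,10}->{6,9,10}
Constraint 3 (V < W) on D(V)={3,6,7} D(W)={6,9,10}: no change
So after constraint 3: D(W) = {6,9,10}

Answer: {6,9,10}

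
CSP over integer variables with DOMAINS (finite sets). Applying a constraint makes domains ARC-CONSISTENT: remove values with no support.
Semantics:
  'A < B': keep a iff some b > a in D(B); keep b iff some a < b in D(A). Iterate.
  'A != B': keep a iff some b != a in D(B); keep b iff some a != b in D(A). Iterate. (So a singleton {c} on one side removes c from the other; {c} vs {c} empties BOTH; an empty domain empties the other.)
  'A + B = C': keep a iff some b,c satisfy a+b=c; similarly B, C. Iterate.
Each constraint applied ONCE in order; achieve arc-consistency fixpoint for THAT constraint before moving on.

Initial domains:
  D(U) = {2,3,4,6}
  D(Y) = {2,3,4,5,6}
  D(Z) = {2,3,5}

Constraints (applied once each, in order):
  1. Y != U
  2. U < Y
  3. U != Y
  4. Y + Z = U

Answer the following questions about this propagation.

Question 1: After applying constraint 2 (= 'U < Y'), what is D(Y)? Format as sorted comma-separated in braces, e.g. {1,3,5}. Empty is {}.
Constraint 1 (Y != U) on D(Y)={2,3,4,5,6} D(U)={2,3,4,6}: no change
Constraint 2 (U < Y) on D(U)={2,3,4,6} D(Y)={2,3,4,5,6}: U {2,3,4,6}->{2,3,4}; Y {2,3,4,5,6}->{3,4,5,6}
So after constraint 2: D(Y) = {3,4,5,6}

Answer: {3,4,5,6}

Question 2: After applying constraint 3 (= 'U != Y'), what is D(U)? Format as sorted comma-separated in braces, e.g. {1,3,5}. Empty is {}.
Constraint 1 (Y != U) on D(Y)={2,3,4,5,6} D(U)={2,3,4,6}: no change
Constraint 2 (U < Y) on D(U)={2,3,4,6} D(Y)={2,3,4,5,6}: U {2,3,4,6}->{2,3,4}; Y {2,3,4,5,6}->{3,4,5,6}
Constraint 3 (U != Y) on D(U)={2,3,4} D(Y)={3,4,5,6}: no change
So after constraint 3: D(U) = {2,3,4}

Answer: {2,3,4}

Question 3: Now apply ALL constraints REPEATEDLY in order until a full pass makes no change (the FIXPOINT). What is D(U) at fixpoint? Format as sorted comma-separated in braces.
pass 0 (initial): D(U)={2,3,4,6}
pass 1: U {2,3,4,6}->{}; Y {2,3,4,5,6}->{}; Z {2,3,5}->{}
pass 2: no change
Fixpoint after 2 passes: D(U) = {}

Answer: {}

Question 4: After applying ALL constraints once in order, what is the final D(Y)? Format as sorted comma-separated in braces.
Constraint 1 (Y != U) on D(Y)={2,3,4,5,6} D(U)={2,3,4,6}: no change
Constraint 2 (U < Y) on D(U)={2,3,4,6} D(Y)={2,3,4,5,6}: U {2,3,4,6}->{2,3,4}; Y {2,3,4,5,6}->{3,4,5,6}
Constraint 3 (U != Y) on D(U)={2,3,4} D(Y)={3,4,5,6}: no change
Constraint 4 (Y + Z = U) on D(Y)={3,4,5,6} D(Z)={2,3,5} D(U)={2,3,4}: Y {3,4,5,6}->{}; Z {2,3,5}->{}; U {2,3,4}->{}
So after all 4 constraints: D(Y) = {}

Answer: {}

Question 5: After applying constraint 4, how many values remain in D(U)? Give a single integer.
Answer: 0

Derivation:
Constraint 1 (Y != U) on D(Y)={2,3,4,5,6} D(U)={2,3,4,6}: no change
Constraint 2 (U < Y) on D(U)={2,3,4,6} D(Y)={2,3,4,5,6}: U {2,3,4,6}->{2,3,4}; Y {2,3,4,5,6}->{3,4,5,6}
Constraint 3 (U != Y) on D(U)={2,3,4} D(Y)={3,4,5,6}: no change
Constraint 4 (Y + Z = U) on D(Y)={3,4,5,6} D(Z)={2,3,5} D(U)={2,3,4}: Y {3,4,5,6}->{}; Z {2,3,5}->{}; U {2,3,4}->{}
So after constraint 4: D(U)={}, size = 0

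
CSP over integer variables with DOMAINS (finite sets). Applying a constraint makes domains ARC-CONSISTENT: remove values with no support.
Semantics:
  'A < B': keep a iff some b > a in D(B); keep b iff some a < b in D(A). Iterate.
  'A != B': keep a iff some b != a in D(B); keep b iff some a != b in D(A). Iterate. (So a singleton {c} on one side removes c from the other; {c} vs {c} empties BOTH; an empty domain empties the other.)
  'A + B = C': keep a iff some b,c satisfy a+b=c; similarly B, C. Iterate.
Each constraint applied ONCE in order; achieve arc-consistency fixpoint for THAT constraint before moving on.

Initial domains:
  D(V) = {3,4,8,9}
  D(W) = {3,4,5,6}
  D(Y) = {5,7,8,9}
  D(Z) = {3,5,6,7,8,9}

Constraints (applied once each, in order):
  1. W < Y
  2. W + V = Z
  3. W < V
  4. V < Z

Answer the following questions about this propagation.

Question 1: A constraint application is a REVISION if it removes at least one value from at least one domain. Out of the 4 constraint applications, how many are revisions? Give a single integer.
Constraint 1 (W < Y) on D(W)={3,4,5,6} D(Y)={5,7,8,9}: no change => not a revision
Constraint 2 (W + V = Z) on D(W)={3,4,5,6} D(V)={3,4,8,9} D(Z)={3,5,6,7,8,9}: V {3,4,8,9}->{3,4}; Z {3,5,6,7,8,9}->{6,7,8,9} => REVISION
Constraint 3 (W < V) on D(W)={3,4,5,6} D(V)={3,4}: W {3,4,5,6}->{3}; V {3,4}->{4} => REVISION
Constraint 4 (V < Z) on D(V)={4} D(Z)={6,7,8,9}: no change => not a revision
Total revisions = 2

Answer: 2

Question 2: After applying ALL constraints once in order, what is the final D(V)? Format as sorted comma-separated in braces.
Answer: {4}

Derivation:
Constraint 1 (W < Y) on D(W)={3,4,5,6} D(Y)={5,7,8,9}: no change
Constraint 2 (W + V = Z) on D(W)={3,4,5,6} D(V)={3,4,8,9} D(Z)={3,5,6,7,8,9}: V {3,4,8,9}->{3,4}; Z {3,5,6,7,8,9}->{6,7,8,9}
Constraint 3 (W < V) on D(W)={3,4,5,6} D(V)={3,4}: W {3,4,5,6}->{3}; V {3,4}->{4}
Constraint 4 (V < Z) on D(V)={4} D(Z)={6,7,8,9}: no change
So after all 4 constraints: D(V) = {4}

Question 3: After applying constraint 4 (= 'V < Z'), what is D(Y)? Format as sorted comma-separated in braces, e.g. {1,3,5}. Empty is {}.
Answer: {5,7,8,9}

Derivation:
Constraint 1 (W < Y) on D(W)={3,4,5,6} D(Y)={5,7,8,9}: no change
Constraint 2 (W + V = Z) on D(W)={3,4,5,6} D(V)={3,4,8,9} D(Z)={3,5,6,7,8,9}: V {3,4,8,9}->{3,4}; Z {3,5,6,7,8,9}->{6,7,8,9}
Constraint 3 (W < V) on D(W)={3,4,5,6} D(V)={3,4}: W {3,4,5,6}->{3}; V {3,4}->{4}
Constraint 4 (V < Z) on D(V)={4} D(Z)={6,7,8,9}: no change
So after constraint 4: D(Y) = {5,7,8,9}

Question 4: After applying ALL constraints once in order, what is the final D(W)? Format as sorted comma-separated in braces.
Constraint 1 (W < Y) on D(W)={3,4,5,6} D(Y)={5,7,8,9}: no change
Constraint 2 (W + V = Z) on D(W)={3,4,5,6} D(V)={3,4,8,9} D(Z)={3,5,6,7,8,9}: V {3,4,8,9}->{3,4}; Z {3,5,6,7,8,9}->{6,7,8,9}
Constraint 3 (W < V) on D(W)={3,4,5,6} D(V)={3,4}: W {3,4,5,6}->{3}; V {3,4}->{4}
Constraint 4 (V < Z) on D(V)={4} D(Z)={6,7,8,9}: no change
So after all 4 constraints: D(W) = {3}

Answer: {3}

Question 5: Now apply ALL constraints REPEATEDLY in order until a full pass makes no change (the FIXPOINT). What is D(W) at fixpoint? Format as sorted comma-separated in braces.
Answer: {3}

Derivation:
pass 0 (initial): D(W)={3,4,5,6}
pass 1: V {3,4,8,9}->{4}; W {3,4,5,6}->{3}; Z {3,5,6,7,8,9}->{6,7,8,9}
pass 2: Z {6,7,8,9}->{7}
pass 3: no change
Fixpoint after 3 passes: D(W) = {3}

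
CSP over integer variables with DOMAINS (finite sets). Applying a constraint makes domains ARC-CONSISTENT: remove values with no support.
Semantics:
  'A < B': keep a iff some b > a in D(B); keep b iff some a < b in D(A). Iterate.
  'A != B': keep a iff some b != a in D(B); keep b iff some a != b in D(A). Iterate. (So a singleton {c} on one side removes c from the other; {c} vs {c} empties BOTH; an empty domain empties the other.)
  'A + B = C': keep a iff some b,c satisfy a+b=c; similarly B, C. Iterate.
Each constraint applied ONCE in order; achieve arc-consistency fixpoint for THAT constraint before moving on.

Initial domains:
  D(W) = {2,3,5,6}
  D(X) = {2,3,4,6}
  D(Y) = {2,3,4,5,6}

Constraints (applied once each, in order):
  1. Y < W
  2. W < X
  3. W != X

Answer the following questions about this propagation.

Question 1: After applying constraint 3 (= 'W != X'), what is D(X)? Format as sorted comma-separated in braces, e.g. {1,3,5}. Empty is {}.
Answer: {4,6}

Derivation:
Constraint 1 (Y < W) on D(Y)={2,3,4,5,6} D(W)={2,3,5,6}: Y {2,3,4,5,6}->{2,3,4,5}; W {2,3,5,6}->{3,5,6}
Constraint 2 (W < X) on D(W)={3,5,6} D(X)={2,3,4,6}: W {3,5,6}->{3,5}; X {2,3,4,6}->{4,6}
Constraint 3 (W != X) on D(W)={3,5} D(X)={4,6}: no change
So after constraint 3: D(X) = {4,6}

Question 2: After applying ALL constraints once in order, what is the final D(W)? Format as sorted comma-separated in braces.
Answer: {3,5}

Derivation:
Constraint 1 (Y < W) on D(Y)={2,3,4,5,6} D(W)={2,3,5,6}: Y {2,3,4,5,6}->{2,3,4,5}; W {2,3,5,6}->{3,5,6}
Constraint 2 (W < X) on D(W)={3,5,6} D(X)={2,3,4,6}: W {3,5,6}->{3,5}; X {2,3,4,6}->{4,6}
Constraint 3 (W != X) on D(W)={3,5} D(X)={4,6}: no change
So after all 3 constraints: D(W) = {3,5}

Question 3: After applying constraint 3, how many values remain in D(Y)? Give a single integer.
Answer: 4

Derivation:
Constraint 1 (Y < W) on D(Y)={2,3,4,5,6} D(W)={2,3,5,6}: Y {2,3,4,5,6}->{2,3,4,5}; W {2,3,5,6}->{3,5,6}
Constraint 2 (W < X) on D(W)={3,5,6} D(X)={2,3,4,6}: W {3,5,6}->{3,5}; X {2,3,4,6}->{4,6}
Constraint 3 (W != X) on D(W)={3,5} D(X)={4,6}: no change
So after constraint 3: D(Y)={2,3,4,5}, size = 4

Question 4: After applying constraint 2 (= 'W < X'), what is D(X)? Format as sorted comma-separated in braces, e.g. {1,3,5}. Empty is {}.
Answer: {4,6}

Derivation:
Constraint 1 (Y < W) on D(Y)={2,3,4,5,6} D(W)={2,3,5,6}: Y {2,3,4,5,6}->{2,3,4,5}; W {2,3,5,6}->{3,5,6}
Constraint 2 (W < X) on D(W)={3,5,6} D(X)={2,3,4,6}: W {3,5,6}->{3,5}; X {2,3,4,6}->{4,6}
So after constraint 2: D(X) = {4,6}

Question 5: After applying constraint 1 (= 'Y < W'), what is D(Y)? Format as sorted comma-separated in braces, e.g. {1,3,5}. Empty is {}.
Answer: {2,3,4,5}

Derivation:
Constraint 1 (Y < W) on D(Y)={2,3,4,5,6} D(W)={2,3,5,6}: Y {2,3,4,5,6}->{2,3,4,5}; W {2,3,5,6}->{3,5,6}
So after constraint 1: D(Y) = {2,3,4,5}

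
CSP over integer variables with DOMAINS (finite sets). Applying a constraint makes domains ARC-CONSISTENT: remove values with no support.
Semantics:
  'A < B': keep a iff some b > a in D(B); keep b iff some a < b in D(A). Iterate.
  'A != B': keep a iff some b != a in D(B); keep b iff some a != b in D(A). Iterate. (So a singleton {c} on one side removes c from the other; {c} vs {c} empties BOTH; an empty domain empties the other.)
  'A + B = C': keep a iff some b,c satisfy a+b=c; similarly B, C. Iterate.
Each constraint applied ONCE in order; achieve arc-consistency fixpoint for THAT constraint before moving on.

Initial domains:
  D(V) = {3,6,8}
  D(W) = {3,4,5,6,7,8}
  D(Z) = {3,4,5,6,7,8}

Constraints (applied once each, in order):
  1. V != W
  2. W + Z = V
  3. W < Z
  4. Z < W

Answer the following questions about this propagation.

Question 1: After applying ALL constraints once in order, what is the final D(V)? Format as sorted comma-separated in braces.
Constraint 1 (V != W) on D(V)={3,6,8} D(W)={3,4,5,6,7,8}: no change
Constraint 2 (W + Z = V) on D(W)={3,4,5,6,7,8} D(Z)={3,4,5,6,7,8} D(V)={3,6,8}: W {3,4,5,6,7,8}->{3,4,5}; Z {3,4,5,6,7,8}->{3,4,5}; V {3,6,8}->{6,8}
Constraint 3 (W < Z) on D(W)={3,4,5} D(Z)={3,4,5}: W {3,4,5}->{3,4}; Z {3,4,5}->{4,5}
Constraint 4 (Z < W) on D(Z)={4,5} D(W)={3,4}: Z {4,5}->{}; W {3,4}->{}
So after all 4 constraints: D(V) = {6,8}

Answer: {6,8}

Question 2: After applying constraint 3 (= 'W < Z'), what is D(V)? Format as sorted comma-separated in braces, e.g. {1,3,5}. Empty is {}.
Constraint 1 (V != W) on D(V)={3,6,8} D(W)={3,4,5,6,7,8}: no change
Constraint 2 (W + Z = V) on D(W)={3,4,5,6,7,8} D(Z)={3,4,5,6,7,8} D(V)={3,6,8}: W {3,4,5,6,7,8}->{3,4,5}; Z {3,4,5,6,7,8}->{3,4,5}; V {3,6,8}->{6,8}
Constraint 3 (W < Z) on D(W)={3,4,5} D(Z)={3,4,5}: W {3,4,5}->{3,4}; Z {3,4,5}->{4,5}
So after constraint 3: D(V) = {6,8}

Answer: {6,8}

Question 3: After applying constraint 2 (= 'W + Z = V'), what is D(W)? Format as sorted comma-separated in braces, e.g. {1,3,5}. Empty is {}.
Constraint 1 (V != W) on D(V)={3,6,8} D(W)={3,4,5,6,7,8}: no change
Constraint 2 (W + Z = V) on D(W)={3,4,5,6,7,8} D(Z)={3,4,5,6,7,8} D(V)={3,6,8}: W {3,4,5,6,7,8}->{3,4,5}; Z {3,4,5,6,7,8}->{3,4,5}; V {3,6,8}->{6,8}
So after constraint 2: D(W) = {3,4,5}

Answer: {3,4,5}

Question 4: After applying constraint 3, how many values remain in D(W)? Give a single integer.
Constraint 1 (V != W) on D(V)={3,6,8} D(W)={3,4,5,6,7,8}: no change
Constraint 2 (W + Z = V) on D(W)={3,4,5,6,7,8} D(Z)={3,4,5,6,7,8} D(V)={3,6,8}: W {3,4,5,6,7,8}->{3,4,5}; Z {3,4,5,6,7,8}->{3,4,5}; V {3,6,8}->{6,8}
Constraint 3 (W < Z) on D(W)={3,4,5} D(Z)={3,4,5}: W {3,4,5}->{3,4}; Z {3,4,5}->{4,5}
So after constraint 3: D(W)={3,4}, size = 2

Answer: 2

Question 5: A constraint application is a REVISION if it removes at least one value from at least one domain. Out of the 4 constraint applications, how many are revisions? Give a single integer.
Constraint 1 (V != W) on D(V)={3,6,8} D(W)={3,4,5,6,7,8}: no change => not a revision
Constraint 2 (W + Z = V) on D(W)={3,4,5,6,7,8} D(Z)={3,4,5,6,7,8} D(V)={3,6,8}: W {3,4,5,6,7,8}->{3,4,5}; Z {3,4,5,6,7,8}->{3,4,5}; V {3,6,8}->{6,8} => REVISION
Constraint 3 (W < Z) on D(W)={3,4,5} D(Z)={3,4,5}: W {3,4,5}->{3,4}; Z {3,4,5}->{4,5} => REVISION
Constraint 4 (Z < W) on D(Z)={4,5} D(W)={3,4}: Z {4,5}->{}; W {3,4}->{} => REVISION
Total revisions = 3

Answer: 3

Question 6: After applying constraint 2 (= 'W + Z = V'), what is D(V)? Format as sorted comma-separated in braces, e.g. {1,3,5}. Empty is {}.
Answer: {6,8}

Derivation:
Constraint 1 (V != W) on D(V)={3,6,8} D(W)={3,4,5,6,7,8}: no change
Constraint 2 (W + Z = V) on D(W)={3,4,5,6,7,8} D(Z)={3,4,5,6,7,8} D(V)={3,6,8}: W {3,4,5,6,7,8}->{3,4,5}; Z {3,4,5,6,7,8}->{3,4,5}; V {3,6,8}->{6,8}
So after constraint 2: D(V) = {6,8}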